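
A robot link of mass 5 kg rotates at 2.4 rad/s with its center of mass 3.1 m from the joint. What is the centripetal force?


F = m * omega^2 * r
= 5 * 2.4^2 * 3.1
= 5 * 5.76 * 3.1
= 89.28 N


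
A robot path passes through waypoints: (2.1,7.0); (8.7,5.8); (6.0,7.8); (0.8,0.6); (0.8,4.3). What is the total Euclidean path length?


Segment lengths:
  seg1 = sqrt((6.6)^2 + (-1.2)^2) = 6.7082
  seg2 = sqrt((-2.7)^2 + (2.0)^2) = 3.3601
  seg3 = sqrt((-5.2)^2 + (-7.2)^2) = 8.8814
  seg4 = sqrt((0.0)^2 + (3.7)^2) = 3.7
Total = 22.6497


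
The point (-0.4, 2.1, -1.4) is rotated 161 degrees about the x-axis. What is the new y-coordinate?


Rotation about x-axis: y' = y*cos(theta) - z*sin(theta)
= 2.1 * -0.9455 - -1.4 * 0.3256
= -1.5298


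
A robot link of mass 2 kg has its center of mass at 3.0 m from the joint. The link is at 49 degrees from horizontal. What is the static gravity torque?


tau = m*g*L*cos(angle)
= 2 * 9.81 * 3.0 * cos(49 deg)
= 2 * 9.81 * 3.0 * 0.6561
= 38.6156 Nm


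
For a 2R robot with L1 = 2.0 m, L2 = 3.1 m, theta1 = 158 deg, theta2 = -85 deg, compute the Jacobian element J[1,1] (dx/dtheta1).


J[1,1] = -L1*sin(t1) - L2*sin(t1+t2)
= -2.0*sin(158) - 3.1*sin(73)
= -3.7138


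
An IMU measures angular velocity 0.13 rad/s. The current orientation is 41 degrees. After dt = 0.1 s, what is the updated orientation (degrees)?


delta_theta = w * dt = 0.13 * 0.1 = 0.013 rad
= 0.7448 deg
theta_new = 41 + 0.7448 = 41.7448 deg


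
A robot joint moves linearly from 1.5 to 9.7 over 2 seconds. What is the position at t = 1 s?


s = t/T = 1/2 = 0.5
p(t) = p0 + (pf-p0)*s
= 1.5 + (9.7 - 1.5) * 0.5
= 5.6


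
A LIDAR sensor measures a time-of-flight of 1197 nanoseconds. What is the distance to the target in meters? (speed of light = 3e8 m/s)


tof = 1197 ns = 1.197e-06 s
dist = c * tof / 2
= 3e8 * 1.197e-06 / 2
= 179.55 m


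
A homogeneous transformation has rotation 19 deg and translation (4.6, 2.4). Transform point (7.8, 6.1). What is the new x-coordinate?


x' = cos(theta)*px - sin(theta)*py + tx
= 0.9455*7.8 - 0.3256*6.1 + 4.6
= 9.9891


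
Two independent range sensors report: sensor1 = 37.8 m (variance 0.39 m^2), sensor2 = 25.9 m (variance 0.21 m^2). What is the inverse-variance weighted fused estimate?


w1 = (1/var1) / (1/var1 + 1/var2)
   = 2.5641 / (2.5641 + 4.7619) = 0.35
w2 = 1 - w1 = 0.65
fused = w1*s1 + w2*s2 = 13.23 + 16.835
= 30.065 m


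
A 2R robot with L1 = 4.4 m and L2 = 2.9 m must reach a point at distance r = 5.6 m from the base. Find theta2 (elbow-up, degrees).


cos(theta2) = (r^2 - L1^2 - L2^2) / (2*L1*L2)
cos(theta2) = (31.36 - 19.36 - 8.41) / 25.52
cos(theta2) = 0.140674
theta2 = 81.9132 degrees


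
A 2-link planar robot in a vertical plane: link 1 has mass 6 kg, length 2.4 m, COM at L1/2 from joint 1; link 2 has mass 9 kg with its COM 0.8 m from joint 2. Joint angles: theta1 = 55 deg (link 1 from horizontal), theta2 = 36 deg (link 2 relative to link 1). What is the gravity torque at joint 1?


Horizontal distance from joint 1 to link-1 COM:
  x_c1 = (L1/2)*cos(t1) = 1.2 * 0.5736 = 0.6883 m
Horizontal distance from joint 1 to link-2 COM:
  x_c2 = L1*cos(t1) + Lc2*cos(t1+t2)
       = 2.4*0.5736 + 0.8*-0.0175 = 1.3626 m
tau1 = m1*g*x_c1 + m2*g*x_c2
     = 6*9.81*0.6883 + 9*9.81*1.3626
     = 40.5129 + 120.3059
     = 160.8187 Nm


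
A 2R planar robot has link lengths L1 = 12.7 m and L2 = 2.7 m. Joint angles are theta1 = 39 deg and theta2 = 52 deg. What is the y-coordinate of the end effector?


Convert angles to radians: theta1 = 0.6807, theta2 = 0.9076
y = L1*sin(theta1) + L2*sin(theta1+theta2)
y = 7.9924 + 2.6996
y = 10.692


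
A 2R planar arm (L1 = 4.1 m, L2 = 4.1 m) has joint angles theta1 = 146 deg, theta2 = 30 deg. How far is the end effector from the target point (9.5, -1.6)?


End effector via forward kinematics:
x = L1*cos(t1) + L2*cos(t1+t2) = -7.4891
y = L1*sin(t1) + L2*sin(t1+t2) = 2.5787
Distance to target:
d = sqrt((9.5 - -7.4891)^2 + (-1.6 - 2.5787)^2)
= sqrt(288.6284 + 17.4615)
= 17.4954 m


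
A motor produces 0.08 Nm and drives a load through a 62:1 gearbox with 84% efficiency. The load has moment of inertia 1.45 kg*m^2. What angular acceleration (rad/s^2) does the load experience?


tau_out = tau_motor * N * eta
= 0.08 * 62 * 0.84 = 4.1664 Nm
alpha = tau_out / I = 4.1664 / 1.45
= 2.8734 rad/s^2


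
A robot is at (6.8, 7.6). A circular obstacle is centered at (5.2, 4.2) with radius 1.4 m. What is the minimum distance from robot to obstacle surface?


center_dist = sqrt((6.8-5.2)^2 + (7.6-4.2)^2)
= sqrt(2.56 + 11.56)
= 3.7577
min_dist = center_dist - radius = 3.7577 - 1.4 = 2.3577 m


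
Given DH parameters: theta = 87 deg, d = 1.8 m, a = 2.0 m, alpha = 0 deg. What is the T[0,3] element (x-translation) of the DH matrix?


T[0,3] = a * cos(theta)
= 2.0 * cos(87 deg)
= 2.0 * 0.0523
= 0.1047


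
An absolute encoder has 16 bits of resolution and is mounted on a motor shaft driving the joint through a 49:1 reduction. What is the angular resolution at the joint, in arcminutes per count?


counts = 2^16 = 65536
effective counts at joint = 65536 * 49 = 3211264
resolution = 360*60 / 3211264
= 0.0067 arcmin/count


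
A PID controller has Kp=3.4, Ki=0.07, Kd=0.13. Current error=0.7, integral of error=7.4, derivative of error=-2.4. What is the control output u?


u = Kp*e + Ki*int(e) + Kd*de/dt
= 3.4*0.7 + 0.07*7.4 + 0.13*(-2.4)
= 2.38 + 0.518 + -0.312
= 2.586


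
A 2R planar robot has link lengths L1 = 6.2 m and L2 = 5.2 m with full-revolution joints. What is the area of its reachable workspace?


r_max = L1 + L2 = 11.4 m
r_min = |L1 - L2| = 1.0 m
Area = pi*(r_max^2 - r_min^2)
= pi*(129.96 - 1.0)
= pi * 128.96
= 405.1398 m^2


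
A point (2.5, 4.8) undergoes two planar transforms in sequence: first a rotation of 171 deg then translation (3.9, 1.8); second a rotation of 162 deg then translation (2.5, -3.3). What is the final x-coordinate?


After transform 1:
x1 = cos(171)*2.5 - sin(171)*4.8 + 3.9 = 0.6799
y1 = sin(171)*2.5 + cos(171)*4.8 + 1.8 = -2.5498
After transform 2:
x2 = cos(162)*0.6799 - sin(162)*-2.5498 + 2.5
= 2.6413


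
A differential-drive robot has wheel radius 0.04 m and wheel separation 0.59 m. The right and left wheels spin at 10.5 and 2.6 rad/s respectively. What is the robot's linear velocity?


vR = r*wR = 0.04*10.5 = 0.42 m/s
vL = r*wL = 0.04*2.6 = 0.104 m/s
v = (vR+vL)/2 = 0.262 m/s
omega = (vR-vL)/L = 0.5356 rad/s
linear velocity = 0.262 m/s


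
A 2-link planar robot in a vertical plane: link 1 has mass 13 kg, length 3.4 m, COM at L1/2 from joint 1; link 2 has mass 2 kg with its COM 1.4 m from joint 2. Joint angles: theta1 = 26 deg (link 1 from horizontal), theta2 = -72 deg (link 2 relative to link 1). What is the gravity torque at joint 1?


Horizontal distance from joint 1 to link-1 COM:
  x_c1 = (L1/2)*cos(t1) = 1.7 * 0.8988 = 1.5279 m
Horizontal distance from joint 1 to link-2 COM:
  x_c2 = L1*cos(t1) + Lc2*cos(t1+t2)
       = 3.4*0.8988 + 1.4*0.6947 = 4.0284 m
tau1 = m1*g*x_c1 + m2*g*x_c2
     = 13*9.81*1.5279 + 2*9.81*4.0284
     = 194.8594 + 79.0376
     = 273.8971 Nm


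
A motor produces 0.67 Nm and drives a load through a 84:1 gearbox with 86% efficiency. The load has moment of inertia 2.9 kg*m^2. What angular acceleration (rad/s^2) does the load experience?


tau_out = tau_motor * N * eta
= 0.67 * 84 * 0.86 = 48.4008 Nm
alpha = tau_out / I = 48.4008 / 2.9
= 16.6899 rad/s^2


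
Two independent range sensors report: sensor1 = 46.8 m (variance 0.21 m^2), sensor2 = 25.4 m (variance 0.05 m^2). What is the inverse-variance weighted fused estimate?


w1 = (1/var1) / (1/var1 + 1/var2)
   = 4.7619 / (4.7619 + 20.0) = 0.1923
w2 = 1 - w1 = 0.8077
fused = w1*s1 + w2*s2 = 9.0 + 20.5154
= 29.5154 m


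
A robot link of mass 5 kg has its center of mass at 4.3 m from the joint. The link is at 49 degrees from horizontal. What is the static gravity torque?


tau = m*g*L*cos(angle)
= 5 * 9.81 * 4.3 * cos(49 deg)
= 5 * 9.81 * 4.3 * 0.6561
= 138.3727 Nm


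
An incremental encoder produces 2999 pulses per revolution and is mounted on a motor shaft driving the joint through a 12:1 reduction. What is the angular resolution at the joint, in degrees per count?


counts per rev = 2999
effective counts at joint = 2999 * 12 = 35988
resolution = 360 / 35988
= 0.01 deg/count


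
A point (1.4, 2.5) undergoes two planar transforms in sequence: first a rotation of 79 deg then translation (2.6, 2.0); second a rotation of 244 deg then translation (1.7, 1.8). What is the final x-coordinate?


After transform 1:
x1 = cos(79)*1.4 - sin(79)*2.5 + 2.6 = 0.4131
y1 = sin(79)*1.4 + cos(79)*2.5 + 2.0 = 3.8513
After transform 2:
x2 = cos(244)*0.4131 - sin(244)*3.8513 + 1.7
= 4.9805


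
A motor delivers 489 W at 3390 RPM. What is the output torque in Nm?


omega = 3390 * 2*pi/60 = 355.0 rad/s
tau = P / omega = 489 / 355.0
= 1.3775 Nm


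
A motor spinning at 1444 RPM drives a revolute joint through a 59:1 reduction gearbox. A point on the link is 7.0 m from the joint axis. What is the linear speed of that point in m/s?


omega_motor = 1444 * 2*pi/60 = 151.2153 rad/s
omega_joint = omega_motor / 59 = 2.563 rad/s
v = omega_joint * r = 2.563 * 7.0
= 17.9408 m/s


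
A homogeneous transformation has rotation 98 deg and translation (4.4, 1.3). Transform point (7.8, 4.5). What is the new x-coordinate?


x' = cos(theta)*px - sin(theta)*py + tx
= -0.1392*7.8 - 0.9903*4.5 + 4.4
= -1.1418


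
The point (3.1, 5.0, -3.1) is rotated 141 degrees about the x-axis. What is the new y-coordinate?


Rotation about x-axis: y' = y*cos(theta) - z*sin(theta)
= 5.0 * -0.7771 - -3.1 * 0.6293
= -1.9348


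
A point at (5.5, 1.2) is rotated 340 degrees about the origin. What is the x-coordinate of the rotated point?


x' = x*cos(theta) - y*sin(theta)
cos(340 deg) = 0.9397, sin(340 deg) = -0.342
x' = 5.5 * 0.9397 - 1.2 * -0.342
= 5.1683 - -0.4104
= 5.5787


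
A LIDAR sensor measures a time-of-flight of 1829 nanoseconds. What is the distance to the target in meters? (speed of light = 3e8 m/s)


tof = 1829 ns = 1.829e-06 s
dist = c * tof / 2
= 3e8 * 1.829e-06 / 2
= 274.35 m


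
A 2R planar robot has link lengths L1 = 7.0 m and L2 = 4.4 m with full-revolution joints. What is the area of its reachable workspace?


r_max = L1 + L2 = 11.4 m
r_min = |L1 - L2| = 2.6 m
Area = pi*(r_max^2 - r_min^2)
= pi*(129.96 - 6.76)
= pi * 123.2
= 387.0442 m^2


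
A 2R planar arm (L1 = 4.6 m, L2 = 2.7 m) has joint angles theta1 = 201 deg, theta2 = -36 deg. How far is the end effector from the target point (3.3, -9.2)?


End effector via forward kinematics:
x = L1*cos(t1) + L2*cos(t1+t2) = -6.9025
y = L1*sin(t1) + L2*sin(t1+t2) = -0.9497
Distance to target:
d = sqrt((3.3 - -6.9025)^2 + (-9.2 - -0.9497)^2)
= sqrt(104.0904 + 68.0678)
= 13.1209 m


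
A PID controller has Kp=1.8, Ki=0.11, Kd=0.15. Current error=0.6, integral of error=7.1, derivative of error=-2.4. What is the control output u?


u = Kp*e + Ki*int(e) + Kd*de/dt
= 1.8*0.6 + 0.11*7.1 + 0.15*(-2.4)
= 1.08 + 0.781 + -0.36
= 1.501


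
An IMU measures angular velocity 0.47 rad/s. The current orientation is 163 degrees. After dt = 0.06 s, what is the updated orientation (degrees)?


delta_theta = w * dt = 0.47 * 0.06 = 0.0282 rad
= 1.6157 deg
theta_new = 163 + 1.6157 = 164.6157 deg


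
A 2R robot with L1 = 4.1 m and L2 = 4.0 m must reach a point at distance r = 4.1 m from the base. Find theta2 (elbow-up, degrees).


cos(theta2) = (r^2 - L1^2 - L2^2) / (2*L1*L2)
cos(theta2) = (16.81 - 16.81 - 16.0) / 32.8
cos(theta2) = -0.487805
theta2 = 119.1964 degrees


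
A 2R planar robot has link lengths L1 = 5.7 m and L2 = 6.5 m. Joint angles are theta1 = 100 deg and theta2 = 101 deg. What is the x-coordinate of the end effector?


Convert angles to radians: theta1 = 1.7453, theta2 = 1.7628
x = L1*cos(theta1) + L2*cos(theta1+theta2)
x = -0.9898 + -6.0683
x = -7.0581


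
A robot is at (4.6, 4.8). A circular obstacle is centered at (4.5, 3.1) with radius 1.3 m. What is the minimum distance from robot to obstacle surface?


center_dist = sqrt((4.6-4.5)^2 + (4.8-3.1)^2)
= sqrt(0.01 + 2.89)
= 1.7029
min_dist = center_dist - radius = 1.7029 - 1.3 = 0.4029 m


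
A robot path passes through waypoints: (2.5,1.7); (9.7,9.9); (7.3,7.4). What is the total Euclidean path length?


Segment lengths:
  seg1 = sqrt((7.2)^2 + (8.2)^2) = 10.9124
  seg2 = sqrt((-2.4)^2 + (-2.5)^2) = 3.4655
Total = 14.3779


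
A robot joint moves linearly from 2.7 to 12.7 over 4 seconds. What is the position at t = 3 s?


s = t/T = 3/4 = 0.75
p(t) = p0 + (pf-p0)*s
= 2.7 + (12.7 - 2.7) * 0.75
= 10.2


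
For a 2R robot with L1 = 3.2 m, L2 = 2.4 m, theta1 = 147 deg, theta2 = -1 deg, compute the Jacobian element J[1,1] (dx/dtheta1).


J[1,1] = -L1*sin(t1) - L2*sin(t1+t2)
= -3.2*sin(147) - 2.4*sin(146)
= -3.0849


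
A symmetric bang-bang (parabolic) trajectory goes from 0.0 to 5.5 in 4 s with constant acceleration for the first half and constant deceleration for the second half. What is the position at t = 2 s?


Symmetric rest-to-rest: each phase covers (pf-p0)/2 in time T/2. 0.5*a*(T/2)^2 = (pf-p0)/2 => a = 4*(pf-p0)/T^2
a = 4*(5.5-0.0)/4^2 = 1.375
t = 2 is in the acceleration phase (t <= T/2).
p = p0 + 0.5*a*t^2 = 0.0 + 0.5*1.375*2^2
= 2.75


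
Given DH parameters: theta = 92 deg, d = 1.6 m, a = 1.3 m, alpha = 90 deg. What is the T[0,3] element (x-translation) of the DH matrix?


T[0,3] = a * cos(theta)
= 1.3 * cos(92 deg)
= 1.3 * -0.0349
= -0.0454


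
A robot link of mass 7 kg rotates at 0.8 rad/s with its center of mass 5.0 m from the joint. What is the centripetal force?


F = m * omega^2 * r
= 7 * 0.8^2 * 5.0
= 7 * 0.64 * 5.0
= 22.4 N


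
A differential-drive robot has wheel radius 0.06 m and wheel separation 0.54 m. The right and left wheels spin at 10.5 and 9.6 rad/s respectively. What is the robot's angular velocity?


vR = r*wR = 0.06*10.5 = 0.63 m/s
vL = r*wL = 0.06*9.6 = 0.576 m/s
v = (vR+vL)/2 = 0.603 m/s
omega = (vR-vL)/L = 0.1 rad/s
angular velocity = 0.1 rad/s


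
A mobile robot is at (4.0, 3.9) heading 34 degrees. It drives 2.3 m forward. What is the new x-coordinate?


x_new = x0 + d*cos(theta)
= 4.0 + 2.3*cos(34)
= 4.0 + 1.9068
= 5.9068


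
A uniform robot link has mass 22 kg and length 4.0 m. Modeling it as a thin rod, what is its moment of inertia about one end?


I = (1/3) * m * L^2
= (1/3) * 22 * 4.0^2
= 0.333333 * 22 * 16.0
= 117.3333 kg*m^2


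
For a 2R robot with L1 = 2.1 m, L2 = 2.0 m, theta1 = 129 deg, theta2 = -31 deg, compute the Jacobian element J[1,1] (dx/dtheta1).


J[1,1] = -L1*sin(t1) - L2*sin(t1+t2)
= -2.1*sin(129) - 2.0*sin(98)
= -3.6125


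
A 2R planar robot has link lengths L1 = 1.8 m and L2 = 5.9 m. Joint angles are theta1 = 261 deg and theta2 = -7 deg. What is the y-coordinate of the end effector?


Convert angles to radians: theta1 = 4.5553, theta2 = -0.1222
y = L1*sin(theta1) + L2*sin(theta1+theta2)
y = -1.7778 + -5.6714
y = -7.4493


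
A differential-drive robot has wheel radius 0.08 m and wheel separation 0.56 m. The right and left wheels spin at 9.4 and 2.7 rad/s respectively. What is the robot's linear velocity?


vR = r*wR = 0.08*9.4 = 0.752 m/s
vL = r*wL = 0.08*2.7 = 0.216 m/s
v = (vR+vL)/2 = 0.484 m/s
omega = (vR-vL)/L = 0.9571 rad/s
linear velocity = 0.484 m/s


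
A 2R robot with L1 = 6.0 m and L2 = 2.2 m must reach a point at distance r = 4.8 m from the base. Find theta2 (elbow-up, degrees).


cos(theta2) = (r^2 - L1^2 - L2^2) / (2*L1*L2)
cos(theta2) = (23.04 - 36.0 - 4.84) / 26.4
cos(theta2) = -0.674242
theta2 = 132.3953 degrees


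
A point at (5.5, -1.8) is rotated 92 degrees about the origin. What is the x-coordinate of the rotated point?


x' = x*cos(theta) - y*sin(theta)
cos(92 deg) = -0.0349, sin(92 deg) = 0.9994
x' = 5.5 * -0.0349 - -1.8 * 0.9994
= -0.1919 - -1.7989
= 1.607


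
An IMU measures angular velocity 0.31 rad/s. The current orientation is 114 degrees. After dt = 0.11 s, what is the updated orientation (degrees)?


delta_theta = w * dt = 0.31 * 0.11 = 0.0341 rad
= 1.9538 deg
theta_new = 114 + 1.9538 = 115.9538 deg


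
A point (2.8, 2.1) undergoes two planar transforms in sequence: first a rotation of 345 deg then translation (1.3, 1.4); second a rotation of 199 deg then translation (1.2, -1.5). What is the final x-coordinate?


After transform 1:
x1 = cos(345)*2.8 - sin(345)*2.1 + 1.3 = 4.5481
y1 = sin(345)*2.8 + cos(345)*2.1 + 1.4 = 2.7038
After transform 2:
x2 = cos(199)*4.5481 - sin(199)*2.7038 + 1.2
= -2.2201


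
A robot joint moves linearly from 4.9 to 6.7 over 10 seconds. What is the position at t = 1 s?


s = t/T = 1/10 = 0.1
p(t) = p0 + (pf-p0)*s
= 4.9 + (6.7 - 4.9) * 0.1
= 5.08


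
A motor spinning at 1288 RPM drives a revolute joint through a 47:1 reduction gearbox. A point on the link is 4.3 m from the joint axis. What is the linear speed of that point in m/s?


omega_motor = 1288 * 2*pi/60 = 134.879 rad/s
omega_joint = omega_motor / 47 = 2.8698 rad/s
v = omega_joint * r = 2.8698 * 4.3
= 12.34 m/s


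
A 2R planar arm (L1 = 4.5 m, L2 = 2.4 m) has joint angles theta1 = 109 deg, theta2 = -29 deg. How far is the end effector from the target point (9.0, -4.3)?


End effector via forward kinematics:
x = L1*cos(t1) + L2*cos(t1+t2) = -1.0483
y = L1*sin(t1) + L2*sin(t1+t2) = 6.6184
Distance to target:
d = sqrt((9.0 - -1.0483)^2 + (-4.3 - 6.6184)^2)
= sqrt(100.9684 + 119.2109)
= 14.8384 m


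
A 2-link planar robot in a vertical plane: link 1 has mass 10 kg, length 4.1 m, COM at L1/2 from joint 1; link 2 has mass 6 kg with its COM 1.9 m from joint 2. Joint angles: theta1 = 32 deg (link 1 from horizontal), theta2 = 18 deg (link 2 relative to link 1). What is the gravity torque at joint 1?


Horizontal distance from joint 1 to link-1 COM:
  x_c1 = (L1/2)*cos(t1) = 2.05 * 0.848 = 1.7385 m
Horizontal distance from joint 1 to link-2 COM:
  x_c2 = L1*cos(t1) + Lc2*cos(t1+t2)
       = 4.1*0.848 + 1.9*0.6428 = 4.6983 m
tau1 = m1*g*x_c1 + m2*g*x_c2
     = 10*9.81*1.7385 + 6*9.81*4.6983
     = 170.5467 + 276.5416
     = 447.0883 Nm


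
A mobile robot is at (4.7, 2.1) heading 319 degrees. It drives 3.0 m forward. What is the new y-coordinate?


y_new = y0 + d*sin(theta)
= 2.1 + 3.0*sin(319)
= 2.1 + -1.9682
= 0.1318


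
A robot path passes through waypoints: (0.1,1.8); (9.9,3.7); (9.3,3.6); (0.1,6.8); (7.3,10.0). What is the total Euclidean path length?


Segment lengths:
  seg1 = sqrt((9.8)^2 + (1.9)^2) = 9.9825
  seg2 = sqrt((-0.6)^2 + (-0.1)^2) = 0.6083
  seg3 = sqrt((-9.2)^2 + (3.2)^2) = 9.7406
  seg4 = sqrt((7.2)^2 + (3.2)^2) = 7.8791
Total = 28.2105


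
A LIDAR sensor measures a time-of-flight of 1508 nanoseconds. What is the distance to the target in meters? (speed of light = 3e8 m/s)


tof = 1508 ns = 1.508e-06 s
dist = c * tof / 2
= 3e8 * 1.508e-06 / 2
= 226.2 m


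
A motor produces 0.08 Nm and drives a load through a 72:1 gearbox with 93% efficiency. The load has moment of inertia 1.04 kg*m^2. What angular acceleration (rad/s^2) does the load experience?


tau_out = tau_motor * N * eta
= 0.08 * 72 * 0.93 = 5.3568 Nm
alpha = tau_out / I = 5.3568 / 1.04
= 5.1508 rad/s^2


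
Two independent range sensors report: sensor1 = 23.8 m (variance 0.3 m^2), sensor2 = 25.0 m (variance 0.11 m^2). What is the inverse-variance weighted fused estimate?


w1 = (1/var1) / (1/var1 + 1/var2)
   = 3.3333 / (3.3333 + 9.0909) = 0.2683
w2 = 1 - w1 = 0.7317
fused = w1*s1 + w2*s2 = 6.3854 + 18.2927
= 24.678 m


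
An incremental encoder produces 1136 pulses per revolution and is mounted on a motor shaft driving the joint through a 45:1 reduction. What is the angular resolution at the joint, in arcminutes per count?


counts per rev = 1136
effective counts at joint = 1136 * 45 = 51120
resolution = 360*60 / 51120
= 0.4225 arcmin/count


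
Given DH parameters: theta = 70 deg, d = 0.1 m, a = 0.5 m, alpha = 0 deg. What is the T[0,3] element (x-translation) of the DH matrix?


T[0,3] = a * cos(theta)
= 0.5 * cos(70 deg)
= 0.5 * 0.342
= 0.171


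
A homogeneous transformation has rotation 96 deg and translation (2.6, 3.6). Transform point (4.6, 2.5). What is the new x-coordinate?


x' = cos(theta)*px - sin(theta)*py + tx
= -0.1045*4.6 - 0.9945*2.5 + 2.6
= -0.3671


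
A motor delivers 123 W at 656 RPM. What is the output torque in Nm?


omega = 656 * 2*pi/60 = 68.6962 rad/s
tau = P / omega = 123 / 68.6962
= 1.7905 Nm


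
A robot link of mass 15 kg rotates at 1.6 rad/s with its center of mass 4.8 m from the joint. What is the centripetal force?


F = m * omega^2 * r
= 15 * 1.6^2 * 4.8
= 15 * 2.56 * 4.8
= 184.32 N


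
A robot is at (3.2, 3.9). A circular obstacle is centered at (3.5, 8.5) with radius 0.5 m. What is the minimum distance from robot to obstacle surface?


center_dist = sqrt((3.2-3.5)^2 + (3.9-8.5)^2)
= sqrt(0.09 + 21.16)
= 4.6098
min_dist = center_dist - radius = 4.6098 - 0.5 = 4.1098 m


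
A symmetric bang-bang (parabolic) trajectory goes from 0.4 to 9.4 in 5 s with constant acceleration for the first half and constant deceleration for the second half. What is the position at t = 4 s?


Symmetric rest-to-rest: each phase covers (pf-p0)/2 in time T/2. 0.5*a*(T/2)^2 = (pf-p0)/2 => a = 4*(pf-p0)/T^2
a = 4*(9.4-0.4)/5^2 = 1.44
t = 4 is in the deceleration phase (t > T/2).
p = pf - 0.5*a*(T-t)^2 = 9.4 - 0.5*1.44*1^2
= 8.68


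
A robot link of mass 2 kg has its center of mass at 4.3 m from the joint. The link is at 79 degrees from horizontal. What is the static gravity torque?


tau = m*g*L*cos(angle)
= 2 * 9.81 * 4.3 * cos(79 deg)
= 2 * 9.81 * 4.3 * 0.1908
= 16.0978 Nm


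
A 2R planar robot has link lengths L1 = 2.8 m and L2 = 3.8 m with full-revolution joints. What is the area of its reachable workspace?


r_max = L1 + L2 = 6.6 m
r_min = |L1 - L2| = 1.0 m
Area = pi*(r_max^2 - r_min^2)
= pi*(43.56 - 1.0)
= pi * 42.56
= 133.7062 m^2


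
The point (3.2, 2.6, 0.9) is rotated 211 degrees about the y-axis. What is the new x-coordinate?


Rotation about y-axis: x' = x*cos(theta) + z*sin(theta)
= 3.2 * -0.8572 + 0.9 * -0.515
= -3.2065


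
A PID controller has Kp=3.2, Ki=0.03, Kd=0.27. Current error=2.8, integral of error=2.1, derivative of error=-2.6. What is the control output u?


u = Kp*e + Ki*int(e) + Kd*de/dt
= 3.2*2.8 + 0.03*2.1 + 0.27*(-2.6)
= 8.96 + 0.063 + -0.702
= 8.321


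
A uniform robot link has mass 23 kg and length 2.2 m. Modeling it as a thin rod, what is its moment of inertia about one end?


I = (1/3) * m * L^2
= (1/3) * 23 * 2.2^2
= 0.333333 * 23 * 4.84
= 37.1067 kg*m^2


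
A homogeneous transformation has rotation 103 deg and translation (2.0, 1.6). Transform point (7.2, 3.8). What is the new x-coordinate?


x' = cos(theta)*px - sin(theta)*py + tx
= -0.225*7.2 - 0.9744*3.8 + 2.0
= -3.3223


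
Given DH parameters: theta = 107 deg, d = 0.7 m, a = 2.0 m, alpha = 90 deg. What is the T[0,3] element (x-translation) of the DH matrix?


T[0,3] = a * cos(theta)
= 2.0 * cos(107 deg)
= 2.0 * -0.2924
= -0.5847


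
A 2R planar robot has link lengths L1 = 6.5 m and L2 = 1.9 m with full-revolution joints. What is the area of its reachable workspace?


r_max = L1 + L2 = 8.4 m
r_min = |L1 - L2| = 4.6 m
Area = pi*(r_max^2 - r_min^2)
= pi*(70.56 - 21.16)
= pi * 49.4
= 155.1947 m^2


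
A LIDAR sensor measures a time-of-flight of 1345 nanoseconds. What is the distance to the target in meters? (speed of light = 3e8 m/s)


tof = 1345 ns = 1.345e-06 s
dist = c * tof / 2
= 3e8 * 1.345e-06 / 2
= 201.75 m


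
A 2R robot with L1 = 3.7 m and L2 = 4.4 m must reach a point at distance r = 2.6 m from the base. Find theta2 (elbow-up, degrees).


cos(theta2) = (r^2 - L1^2 - L2^2) / (2*L1*L2)
cos(theta2) = (6.76 - 13.69 - 19.36) / 32.56
cos(theta2) = -0.807432
theta2 = 143.8458 degrees


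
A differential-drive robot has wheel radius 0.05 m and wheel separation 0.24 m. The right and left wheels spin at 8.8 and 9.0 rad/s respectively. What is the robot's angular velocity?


vR = r*wR = 0.05*8.8 = 0.44 m/s
vL = r*wL = 0.05*9.0 = 0.45 m/s
v = (vR+vL)/2 = 0.445 m/s
omega = (vR-vL)/L = -0.0417 rad/s
angular velocity = -0.0417 rad/s


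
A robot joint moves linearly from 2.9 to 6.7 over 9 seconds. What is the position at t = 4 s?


s = t/T = 4/9 = 0.4444
p(t) = p0 + (pf-p0)*s
= 2.9 + (6.7 - 2.9) * 0.4444
= 4.5889


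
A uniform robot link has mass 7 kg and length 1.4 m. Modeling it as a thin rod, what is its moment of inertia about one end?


I = (1/3) * m * L^2
= (1/3) * 7 * 1.4^2
= 0.333333 * 7 * 1.96
= 4.5733 kg*m^2


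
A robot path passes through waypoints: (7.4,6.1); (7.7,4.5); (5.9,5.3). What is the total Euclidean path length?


Segment lengths:
  seg1 = sqrt((0.3)^2 + (-1.6)^2) = 1.6279
  seg2 = sqrt((-1.8)^2 + (0.8)^2) = 1.9698
Total = 3.5977


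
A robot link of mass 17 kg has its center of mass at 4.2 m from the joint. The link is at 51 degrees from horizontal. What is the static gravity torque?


tau = m*g*L*cos(angle)
= 17 * 9.81 * 4.2 * cos(51 deg)
= 17 * 9.81 * 4.2 * 0.6293
= 440.7974 Nm


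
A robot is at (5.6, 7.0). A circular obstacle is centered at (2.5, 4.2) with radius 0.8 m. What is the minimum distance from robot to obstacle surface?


center_dist = sqrt((5.6-2.5)^2 + (7.0-4.2)^2)
= sqrt(9.61 + 7.84)
= 4.1773
min_dist = center_dist - radius = 4.1773 - 0.8 = 3.3773 m


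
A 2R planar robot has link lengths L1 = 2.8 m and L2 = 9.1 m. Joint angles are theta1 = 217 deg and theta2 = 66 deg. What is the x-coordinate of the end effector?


Convert angles to radians: theta1 = 3.7874, theta2 = 1.1519
x = L1*cos(theta1) + L2*cos(theta1+theta2)
x = -2.2362 + 2.0471
x = -0.1891


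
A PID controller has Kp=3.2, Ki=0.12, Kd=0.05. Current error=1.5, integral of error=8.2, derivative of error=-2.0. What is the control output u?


u = Kp*e + Ki*int(e) + Kd*de/dt
= 3.2*1.5 + 0.12*8.2 + 0.05*(-2.0)
= 4.8 + 0.984 + -0.1
= 5.684


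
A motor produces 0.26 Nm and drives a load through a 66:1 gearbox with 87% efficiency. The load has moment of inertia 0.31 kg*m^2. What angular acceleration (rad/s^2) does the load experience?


tau_out = tau_motor * N * eta
= 0.26 * 66 * 0.87 = 14.9292 Nm
alpha = tau_out / I = 14.9292 / 0.31
= 48.1587 rad/s^2


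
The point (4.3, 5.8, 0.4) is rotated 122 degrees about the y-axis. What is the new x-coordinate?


Rotation about y-axis: x' = x*cos(theta) + z*sin(theta)
= 4.3 * -0.5299 + 0.4 * 0.848
= -1.9394


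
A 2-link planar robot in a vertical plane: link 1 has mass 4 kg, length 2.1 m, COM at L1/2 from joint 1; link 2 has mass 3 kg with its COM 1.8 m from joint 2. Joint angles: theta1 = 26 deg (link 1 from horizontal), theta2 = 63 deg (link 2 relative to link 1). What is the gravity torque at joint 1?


Horizontal distance from joint 1 to link-1 COM:
  x_c1 = (L1/2)*cos(t1) = 1.05 * 0.8988 = 0.9437 m
Horizontal distance from joint 1 to link-2 COM:
  x_c2 = L1*cos(t1) + Lc2*cos(t1+t2)
       = 2.1*0.8988 + 1.8*0.0175 = 1.9189 m
tau1 = m1*g*x_c1 + m2*g*x_c2
     = 4*9.81*0.9437 + 3*9.81*1.9189
     = 37.0321 + 56.4727
     = 93.5048 Nm


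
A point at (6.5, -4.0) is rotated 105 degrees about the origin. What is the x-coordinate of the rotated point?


x' = x*cos(theta) - y*sin(theta)
cos(105 deg) = -0.2588, sin(105 deg) = 0.9659
x' = 6.5 * -0.2588 - -4.0 * 0.9659
= -1.6823 - -3.8637
= 2.1814


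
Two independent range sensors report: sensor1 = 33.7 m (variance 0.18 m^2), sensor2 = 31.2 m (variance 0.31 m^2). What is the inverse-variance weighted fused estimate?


w1 = (1/var1) / (1/var1 + 1/var2)
   = 5.5556 / (5.5556 + 3.2258) = 0.6327
w2 = 1 - w1 = 0.3673
fused = w1*s1 + w2*s2 = 21.3204 + 11.4612
= 32.7816 m


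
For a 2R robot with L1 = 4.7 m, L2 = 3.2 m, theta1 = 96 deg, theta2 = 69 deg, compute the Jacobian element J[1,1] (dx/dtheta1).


J[1,1] = -L1*sin(t1) - L2*sin(t1+t2)
= -4.7*sin(96) - 3.2*sin(165)
= -5.5025


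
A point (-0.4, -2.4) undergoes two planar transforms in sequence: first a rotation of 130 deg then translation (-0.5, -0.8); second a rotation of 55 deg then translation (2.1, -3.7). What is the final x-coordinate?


After transform 1:
x1 = cos(130)*-0.4 - sin(130)*-2.4 + -0.5 = 1.5956
y1 = sin(130)*-0.4 + cos(130)*-2.4 + -0.8 = 0.4363
After transform 2:
x2 = cos(55)*1.5956 - sin(55)*0.4363 + 2.1
= 2.6578


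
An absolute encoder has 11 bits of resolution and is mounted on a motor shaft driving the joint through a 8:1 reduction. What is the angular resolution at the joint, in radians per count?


counts = 2^11 = 2048
effective counts at joint = 2048 * 8 = 16384
resolution = 2*pi / 16384
= 3.8350e-04 rad/count


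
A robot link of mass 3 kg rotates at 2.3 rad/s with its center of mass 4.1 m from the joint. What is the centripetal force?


F = m * omega^2 * r
= 3 * 2.3^2 * 4.1
= 3 * 5.29 * 4.1
= 65.067 N


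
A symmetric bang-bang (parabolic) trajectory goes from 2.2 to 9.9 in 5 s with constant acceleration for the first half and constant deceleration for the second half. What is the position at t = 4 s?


Symmetric rest-to-rest: each phase covers (pf-p0)/2 in time T/2. 0.5*a*(T/2)^2 = (pf-p0)/2 => a = 4*(pf-p0)/T^2
a = 4*(9.9-2.2)/5^2 = 1.232
t = 4 is in the deceleration phase (t > T/2).
p = pf - 0.5*a*(T-t)^2 = 9.9 - 0.5*1.232*1^2
= 9.284


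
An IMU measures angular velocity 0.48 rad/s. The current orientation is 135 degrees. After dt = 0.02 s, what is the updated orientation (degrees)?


delta_theta = w * dt = 0.48 * 0.02 = 0.0096 rad
= 0.55 deg
theta_new = 135 + 0.55 = 135.55 deg


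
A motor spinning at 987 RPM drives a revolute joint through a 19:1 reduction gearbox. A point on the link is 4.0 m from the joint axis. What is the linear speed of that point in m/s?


omega_motor = 987 * 2*pi/60 = 103.3584 rad/s
omega_joint = omega_motor / 19 = 5.4399 rad/s
v = omega_joint * r = 5.4399 * 4.0
= 21.7597 m/s


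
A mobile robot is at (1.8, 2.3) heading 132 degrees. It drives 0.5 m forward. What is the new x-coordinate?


x_new = x0 + d*cos(theta)
= 1.8 + 0.5*cos(132)
= 1.8 + -0.3346
= 1.4654


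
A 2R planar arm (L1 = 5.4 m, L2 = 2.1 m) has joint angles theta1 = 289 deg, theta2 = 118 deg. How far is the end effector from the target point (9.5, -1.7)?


End effector via forward kinematics:
x = L1*cos(t1) + L2*cos(t1+t2) = 3.1903
y = L1*sin(t1) + L2*sin(t1+t2) = -3.57
Distance to target:
d = sqrt((9.5 - 3.1903)^2 + (-1.7 - -3.57)^2)
= sqrt(39.8128 + 3.4967)
= 6.581 m


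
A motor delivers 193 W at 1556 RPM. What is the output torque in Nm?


omega = 1556 * 2*pi/60 = 162.9439 rad/s
tau = P / omega = 193 / 162.9439
= 1.1845 Nm


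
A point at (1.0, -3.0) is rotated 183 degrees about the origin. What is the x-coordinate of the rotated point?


x' = x*cos(theta) - y*sin(theta)
cos(183 deg) = -0.9986, sin(183 deg) = -0.0523
x' = 1.0 * -0.9986 - -3.0 * -0.0523
= -0.9986 - 0.157
= -1.1556


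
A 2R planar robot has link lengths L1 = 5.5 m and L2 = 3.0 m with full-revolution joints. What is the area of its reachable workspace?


r_max = L1 + L2 = 8.5 m
r_min = |L1 - L2| = 2.5 m
Area = pi*(r_max^2 - r_min^2)
= pi*(72.25 - 6.25)
= pi * 66.0
= 207.3451 m^2


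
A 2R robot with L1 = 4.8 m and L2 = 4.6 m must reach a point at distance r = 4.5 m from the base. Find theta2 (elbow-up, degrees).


cos(theta2) = (r^2 - L1^2 - L2^2) / (2*L1*L2)
cos(theta2) = (20.25 - 23.04 - 21.16) / 44.16
cos(theta2) = -0.542346
theta2 = 122.8435 degrees


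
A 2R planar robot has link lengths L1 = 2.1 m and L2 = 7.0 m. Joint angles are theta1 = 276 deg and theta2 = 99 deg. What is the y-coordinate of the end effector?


Convert angles to radians: theta1 = 4.8171, theta2 = 1.7279
y = L1*sin(theta1) + L2*sin(theta1+theta2)
y = -2.0885 + 1.8117
y = -0.2768


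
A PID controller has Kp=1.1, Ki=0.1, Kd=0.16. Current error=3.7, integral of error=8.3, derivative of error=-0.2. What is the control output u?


u = Kp*e + Ki*int(e) + Kd*de/dt
= 1.1*3.7 + 0.1*8.3 + 0.16*(-0.2)
= 4.07 + 0.83 + -0.032
= 4.868


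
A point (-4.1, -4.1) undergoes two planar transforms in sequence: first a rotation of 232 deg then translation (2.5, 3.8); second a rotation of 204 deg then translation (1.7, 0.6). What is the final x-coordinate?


After transform 1:
x1 = cos(232)*-4.1 - sin(232)*-4.1 + 2.5 = 1.7934
y1 = sin(232)*-4.1 + cos(232)*-4.1 + 3.8 = 9.5551
After transform 2:
x2 = cos(204)*1.7934 - sin(204)*9.5551 + 1.7
= 3.9481


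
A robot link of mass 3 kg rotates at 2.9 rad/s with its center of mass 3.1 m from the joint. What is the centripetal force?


F = m * omega^2 * r
= 3 * 2.9^2 * 3.1
= 3 * 8.41 * 3.1
= 78.213 N


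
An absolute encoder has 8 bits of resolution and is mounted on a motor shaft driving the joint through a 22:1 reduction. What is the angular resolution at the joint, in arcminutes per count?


counts = 2^8 = 256
effective counts at joint = 256 * 22 = 5632
resolution = 360*60 / 5632
= 3.8352 arcmin/count


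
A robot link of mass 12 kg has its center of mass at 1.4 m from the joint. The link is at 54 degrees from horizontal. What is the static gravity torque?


tau = m*g*L*cos(angle)
= 12 * 9.81 * 1.4 * cos(54 deg)
= 12 * 9.81 * 1.4 * 0.5878
= 96.8717 Nm


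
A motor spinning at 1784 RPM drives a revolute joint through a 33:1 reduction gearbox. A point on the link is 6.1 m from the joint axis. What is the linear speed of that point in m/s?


omega_motor = 1784 * 2*pi/60 = 186.82 rad/s
omega_joint = omega_motor / 33 = 5.6612 rad/s
v = omega_joint * r = 5.6612 * 6.1
= 34.5334 m/s


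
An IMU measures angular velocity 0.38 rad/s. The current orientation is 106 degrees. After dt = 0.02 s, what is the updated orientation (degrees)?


delta_theta = w * dt = 0.38 * 0.02 = 0.0076 rad
= 0.4354 deg
theta_new = 106 + 0.4354 = 106.4354 deg


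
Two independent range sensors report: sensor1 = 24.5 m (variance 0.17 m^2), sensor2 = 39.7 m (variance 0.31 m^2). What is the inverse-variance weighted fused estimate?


w1 = (1/var1) / (1/var1 + 1/var2)
   = 5.8824 / (5.8824 + 3.2258) = 0.6458
w2 = 1 - w1 = 0.3542
fused = w1*s1 + w2*s2 = 15.8229 + 14.0604
= 29.8833 m


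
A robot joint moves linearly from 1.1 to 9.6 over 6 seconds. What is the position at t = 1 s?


s = t/T = 1/6 = 0.1667
p(t) = p0 + (pf-p0)*s
= 1.1 + (9.6 - 1.1) * 0.1667
= 2.5167


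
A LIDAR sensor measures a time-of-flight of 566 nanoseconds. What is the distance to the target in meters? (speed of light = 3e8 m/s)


tof = 566 ns = 5.66e-07 s
dist = c * tof / 2
= 3e8 * 5.66e-07 / 2
= 84.9 m


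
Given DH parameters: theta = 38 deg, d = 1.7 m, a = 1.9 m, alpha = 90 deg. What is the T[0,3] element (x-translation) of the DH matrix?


T[0,3] = a * cos(theta)
= 1.9 * cos(38 deg)
= 1.9 * 0.788
= 1.4972


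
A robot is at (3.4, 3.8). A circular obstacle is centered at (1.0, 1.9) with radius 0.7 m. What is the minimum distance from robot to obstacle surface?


center_dist = sqrt((3.4-1.0)^2 + (3.8-1.9)^2)
= sqrt(5.76 + 3.61)
= 3.061
min_dist = center_dist - radius = 3.061 - 0.7 = 2.361 m


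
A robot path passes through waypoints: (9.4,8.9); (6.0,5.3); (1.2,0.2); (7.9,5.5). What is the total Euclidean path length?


Segment lengths:
  seg1 = sqrt((-3.4)^2 + (-3.6)^2) = 4.9518
  seg2 = sqrt((-4.8)^2 + (-5.1)^2) = 7.0036
  seg3 = sqrt((6.7)^2 + (5.3)^2) = 8.5428
Total = 20.4982


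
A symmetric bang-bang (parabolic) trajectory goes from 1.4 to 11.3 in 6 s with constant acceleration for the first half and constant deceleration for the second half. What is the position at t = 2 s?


Symmetric rest-to-rest: each phase covers (pf-p0)/2 in time T/2. 0.5*a*(T/2)^2 = (pf-p0)/2 => a = 4*(pf-p0)/T^2
a = 4*(11.3-1.4)/6^2 = 1.1
t = 2 is in the acceleration phase (t <= T/2).
p = p0 + 0.5*a*t^2 = 1.4 + 0.5*1.1*2^2
= 3.6


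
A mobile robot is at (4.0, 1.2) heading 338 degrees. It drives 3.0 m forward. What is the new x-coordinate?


x_new = x0 + d*cos(theta)
= 4.0 + 3.0*cos(338)
= 4.0 + 2.7816
= 6.7816


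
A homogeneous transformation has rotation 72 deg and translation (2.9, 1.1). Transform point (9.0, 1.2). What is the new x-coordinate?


x' = cos(theta)*px - sin(theta)*py + tx
= 0.309*9.0 - 0.9511*1.2 + 2.9
= 4.5399


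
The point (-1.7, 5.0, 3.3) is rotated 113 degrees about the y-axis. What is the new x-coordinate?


Rotation about y-axis: x' = x*cos(theta) + z*sin(theta)
= -1.7 * -0.3907 + 3.3 * 0.9205
= 3.7019


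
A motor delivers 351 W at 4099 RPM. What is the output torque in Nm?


omega = 4099 * 2*pi/60 = 429.2463 rad/s
tau = P / omega = 351 / 429.2463
= 0.8177 Nm


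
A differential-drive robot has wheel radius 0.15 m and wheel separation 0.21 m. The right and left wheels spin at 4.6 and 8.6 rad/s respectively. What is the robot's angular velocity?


vR = r*wR = 0.15*4.6 = 0.69 m/s
vL = r*wL = 0.15*8.6 = 1.29 m/s
v = (vR+vL)/2 = 0.99 m/s
omega = (vR-vL)/L = -2.8571 rad/s
angular velocity = -2.8571 rad/s


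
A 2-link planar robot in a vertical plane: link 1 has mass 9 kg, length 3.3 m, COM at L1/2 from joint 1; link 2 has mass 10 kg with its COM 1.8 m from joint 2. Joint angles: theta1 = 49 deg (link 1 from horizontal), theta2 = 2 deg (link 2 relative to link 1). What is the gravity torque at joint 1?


Horizontal distance from joint 1 to link-1 COM:
  x_c1 = (L1/2)*cos(t1) = 1.65 * 0.6561 = 1.0825 m
Horizontal distance from joint 1 to link-2 COM:
  x_c2 = L1*cos(t1) + Lc2*cos(t1+t2)
       = 3.3*0.6561 + 1.8*0.6293 = 3.2978 m
tau1 = m1*g*x_c1 + m2*g*x_c2
     = 9*9.81*1.0825 + 10*9.81*3.2978
     = 95.5737 + 323.5114
     = 419.0851 Nm


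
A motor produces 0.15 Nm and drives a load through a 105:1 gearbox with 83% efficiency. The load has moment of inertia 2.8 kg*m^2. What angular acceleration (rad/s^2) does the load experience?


tau_out = tau_motor * N * eta
= 0.15 * 105 * 0.83 = 13.0725 Nm
alpha = tau_out / I = 13.0725 / 2.8
= 4.6688 rad/s^2


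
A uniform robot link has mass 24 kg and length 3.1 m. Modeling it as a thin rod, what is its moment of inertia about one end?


I = (1/3) * m * L^2
= (1/3) * 24 * 3.1^2
= 0.333333 * 24 * 9.61
= 76.88 kg*m^2


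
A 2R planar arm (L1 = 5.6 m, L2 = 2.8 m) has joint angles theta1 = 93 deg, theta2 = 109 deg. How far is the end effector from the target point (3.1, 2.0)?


End effector via forward kinematics:
x = L1*cos(t1) + L2*cos(t1+t2) = -2.8892
y = L1*sin(t1) + L2*sin(t1+t2) = 4.5434
Distance to target:
d = sqrt((3.1 - -2.8892)^2 + (2.0 - 4.5434)^2)
= sqrt(35.8705 + 6.469)
= 6.5069 m


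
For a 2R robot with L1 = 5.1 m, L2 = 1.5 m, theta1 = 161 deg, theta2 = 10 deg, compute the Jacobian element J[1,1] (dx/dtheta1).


J[1,1] = -L1*sin(t1) - L2*sin(t1+t2)
= -5.1*sin(161) - 1.5*sin(171)
= -1.895


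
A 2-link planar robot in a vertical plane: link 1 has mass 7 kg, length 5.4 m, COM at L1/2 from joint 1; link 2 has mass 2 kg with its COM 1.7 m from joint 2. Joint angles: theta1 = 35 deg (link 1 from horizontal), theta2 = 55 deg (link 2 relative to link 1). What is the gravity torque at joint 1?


Horizontal distance from joint 1 to link-1 COM:
  x_c1 = (L1/2)*cos(t1) = 2.7 * 0.8192 = 2.2117 m
Horizontal distance from joint 1 to link-2 COM:
  x_c2 = L1*cos(t1) + Lc2*cos(t1+t2)
       = 5.4*0.8192 + 1.7*0.0 = 4.4234 m
tau1 = m1*g*x_c1 + m2*g*x_c2
     = 7*9.81*2.2117 + 2*9.81*4.4234
     = 151.8782 + 86.7875
     = 238.6657 Nm


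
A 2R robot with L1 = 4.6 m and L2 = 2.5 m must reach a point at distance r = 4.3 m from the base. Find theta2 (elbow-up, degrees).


cos(theta2) = (r^2 - L1^2 - L2^2) / (2*L1*L2)
cos(theta2) = (18.49 - 21.16 - 6.25) / 23.0
cos(theta2) = -0.387826
theta2 = 112.8193 degrees


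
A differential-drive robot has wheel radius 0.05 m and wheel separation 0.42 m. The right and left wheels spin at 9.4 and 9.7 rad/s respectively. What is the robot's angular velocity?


vR = r*wR = 0.05*9.4 = 0.47 m/s
vL = r*wL = 0.05*9.7 = 0.485 m/s
v = (vR+vL)/2 = 0.4775 m/s
omega = (vR-vL)/L = -0.0357 rad/s
angular velocity = -0.0357 rad/s
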